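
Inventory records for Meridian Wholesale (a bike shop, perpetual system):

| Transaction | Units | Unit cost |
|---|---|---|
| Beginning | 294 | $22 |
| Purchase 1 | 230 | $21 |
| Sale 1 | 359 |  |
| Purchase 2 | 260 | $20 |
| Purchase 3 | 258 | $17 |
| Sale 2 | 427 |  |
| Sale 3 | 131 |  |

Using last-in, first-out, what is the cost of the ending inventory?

Ending inventory = $2,750

Sale 1 (359) [LIFO — newest first]: 230 @ $21 + 129 @ $22 = $7,668
Sale 2 (427) [LIFO — newest first]: 258 @ $17 + 169 @ $20 = $7,766
Sale 3 (131) [LIFO — newest first]: 91 @ $20 + 40 @ $22 = $2,700
Total COGS = $7,668 + $7,766 + $2,700 = $18,134
Ending inventory: 125 @ $22 = $2,750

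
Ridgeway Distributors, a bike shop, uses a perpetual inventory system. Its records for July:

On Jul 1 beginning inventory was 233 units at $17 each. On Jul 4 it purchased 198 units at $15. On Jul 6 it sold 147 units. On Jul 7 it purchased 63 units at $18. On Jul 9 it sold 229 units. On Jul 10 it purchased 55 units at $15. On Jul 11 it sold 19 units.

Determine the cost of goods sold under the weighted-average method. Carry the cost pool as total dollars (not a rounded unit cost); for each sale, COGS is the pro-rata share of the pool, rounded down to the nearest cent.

COGS = $6,429.82

After Jul 1: 233 on hand, pool $3,961.00 (≈ $17.0000 each)
After Jul 4: 431 on hand, pool $6,931.00 (≈ $16.0812 each)
Jul 6, sell 147: 147/431 × $6,931.00 → $2,363.93
After Jul 7: 347 on hand, pool $5,701.07 (≈ $16.4296 each)
Jul 9, sell 229: 229/347 × $5,701.07 → $3,762.37
After Jul 10: 173 on hand, pool $2,763.70 (≈ $15.9751 each)
Jul 11, sell 19: 19/173 × $2,763.70 → $303.52
Total COGS = $2,363.93 + $3,762.37 + $303.52 = $6,429.82
Ending inventory (cost pool remaining) = $2,460.18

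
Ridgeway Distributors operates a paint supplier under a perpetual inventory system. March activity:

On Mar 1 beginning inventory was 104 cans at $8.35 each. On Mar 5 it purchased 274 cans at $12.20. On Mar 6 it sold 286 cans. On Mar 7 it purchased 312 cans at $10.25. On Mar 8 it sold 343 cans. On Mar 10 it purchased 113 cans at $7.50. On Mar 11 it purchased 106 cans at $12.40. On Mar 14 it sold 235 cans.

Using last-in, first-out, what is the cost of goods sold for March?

COGS = $9,195.35

Mar 6, 286 sold [LIFO — newest first]: 274 @ $12.20 + 12 @ $8.35 = $3,443.00
Mar 8, 343 sold [LIFO — newest first]: 312 @ $10.25 + 31 @ $8.35 = $3,456.85
Mar 14, 235 sold [LIFO — newest first]: 106 @ $12.40 + 113 @ $7.50 + 16 @ $8.35 = $2,295.50
Total COGS = $3,443.00 + $3,456.85 + $2,295.50 = $9,195.35
Ending inventory: 45 @ $8.35 = $375.75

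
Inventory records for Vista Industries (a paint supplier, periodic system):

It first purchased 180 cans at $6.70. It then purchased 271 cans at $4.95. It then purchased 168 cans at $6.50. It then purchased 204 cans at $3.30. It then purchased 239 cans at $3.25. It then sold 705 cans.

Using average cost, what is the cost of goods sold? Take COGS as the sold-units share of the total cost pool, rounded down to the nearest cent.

Sale 1, sell 705: 705/1062 × $5,089.40 → $3,378.55
Ending inventory (cost pool remaining) = $1,710.85

COGS = $3,378.55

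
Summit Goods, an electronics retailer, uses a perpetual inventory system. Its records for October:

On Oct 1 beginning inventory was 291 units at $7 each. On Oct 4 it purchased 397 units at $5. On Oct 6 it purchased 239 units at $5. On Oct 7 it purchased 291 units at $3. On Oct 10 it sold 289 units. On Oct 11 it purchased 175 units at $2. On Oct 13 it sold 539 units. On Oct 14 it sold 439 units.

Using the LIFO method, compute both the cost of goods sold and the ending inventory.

COGS = $5,558; ending inventory = $882

Oct 10, 289 sold [LIFO — newest first]: 289 @ $3 = $867
Oct 13, 539 sold [LIFO — newest first]: 175 @ $2 + 2 @ $3 + 239 @ $5 + 123 @ $5 = $2,166
Oct 14, 439 sold [LIFO — newest first]: 274 @ $5 + 165 @ $7 = $2,525
Total COGS = $867 + $2,166 + $2,525 = $5,558
Ending inventory: 126 @ $7 = $882
Check: goods available $6,440 = COGS $5,558 + ending $882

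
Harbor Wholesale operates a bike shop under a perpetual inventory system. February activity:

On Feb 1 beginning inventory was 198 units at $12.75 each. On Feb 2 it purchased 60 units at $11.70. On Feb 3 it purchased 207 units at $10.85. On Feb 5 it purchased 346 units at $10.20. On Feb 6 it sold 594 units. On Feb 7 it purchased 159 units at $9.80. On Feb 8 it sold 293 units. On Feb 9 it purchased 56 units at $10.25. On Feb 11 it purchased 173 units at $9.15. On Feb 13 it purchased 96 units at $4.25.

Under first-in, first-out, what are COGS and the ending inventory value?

Feb 6, 594 sold [FIFO — oldest first]: 198 @ $12.75 + 60 @ $11.70 + 207 @ $10.85 + 129 @ $10.20 = $6,788.25
Feb 8, 293 sold [FIFO — oldest first]: 217 @ $10.20 + 76 @ $9.80 = $2,958.20
Total COGS = $6,788.25 + $2,958.20 = $9,746.45
Ending inventory: 83 @ $9.80 + 56 @ $10.25 + 173 @ $9.15 + 96 @ $4.25 = $3,378.35
Check: goods available $13,124.80 = COGS $9,746.45 + ending $3,378.35

COGS = $9,746.45; ending inventory = $3,378.35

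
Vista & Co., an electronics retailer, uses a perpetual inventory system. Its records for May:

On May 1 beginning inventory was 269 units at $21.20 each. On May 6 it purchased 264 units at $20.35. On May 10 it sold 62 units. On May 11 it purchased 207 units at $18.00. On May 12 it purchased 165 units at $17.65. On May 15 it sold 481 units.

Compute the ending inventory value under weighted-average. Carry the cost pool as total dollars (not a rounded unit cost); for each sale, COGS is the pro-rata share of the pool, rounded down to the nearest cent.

Ending inventory = $7,053.28

After May 1: 269 on hand, pool $5,702.80 (≈ $21.2000 each)
After May 6: 533 on hand, pool $11,075.20 (≈ $20.7790 each)
May 10, sell 62: 62/533 × $11,075.20 → $1,288.29
After May 11: 678 on hand, pool $13,512.91 (≈ $19.9305 each)
After May 12: 843 on hand, pool $16,425.16 (≈ $19.4842 each)
May 15, sell 481: 481/843 × $16,425.16 → $9,371.88
Total COGS = $1,288.29 + $9,371.88 = $10,660.17
Ending inventory (cost pool remaining) = $7,053.28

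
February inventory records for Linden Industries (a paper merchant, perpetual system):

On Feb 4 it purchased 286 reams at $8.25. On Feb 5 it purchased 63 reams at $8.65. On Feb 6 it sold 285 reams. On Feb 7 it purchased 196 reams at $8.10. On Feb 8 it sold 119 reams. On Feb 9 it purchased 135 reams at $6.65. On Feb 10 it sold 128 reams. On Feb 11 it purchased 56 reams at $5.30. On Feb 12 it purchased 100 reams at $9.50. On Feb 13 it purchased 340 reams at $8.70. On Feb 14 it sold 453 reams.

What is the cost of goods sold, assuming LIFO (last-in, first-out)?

COGS = $8,168.45

Feb 6, 285 sold [LIFO — newest first]: 63 @ $8.65 + 222 @ $8.25 = $2,376.45
Feb 8, 119 sold [LIFO — newest first]: 119 @ $8.10 = $963.90
Feb 10, 128 sold [LIFO — newest first]: 128 @ $6.65 = $851.20
Feb 14, 453 sold [LIFO — newest first]: 340 @ $8.70 + 100 @ $9.50 + 13 @ $5.30 = $3,976.90
Total COGS = $2,376.45 + $963.90 + $851.20 + $3,976.90 = $8,168.45
Ending inventory: 64 @ $8.25 + 77 @ $8.10 + 7 @ $6.65 + 43 @ $5.30 = $1,426.15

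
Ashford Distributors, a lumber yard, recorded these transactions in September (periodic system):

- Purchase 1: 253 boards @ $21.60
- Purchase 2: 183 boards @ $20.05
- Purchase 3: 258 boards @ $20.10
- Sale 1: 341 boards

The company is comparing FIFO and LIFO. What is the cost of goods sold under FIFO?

FIFO COGS: 253 @ $21.60 + 88 @ $20.05 = $7,229.20
LIFO COGS: 258 @ $20.10 + 83 @ $20.05 = $6,849.95

COGS = $7,229.20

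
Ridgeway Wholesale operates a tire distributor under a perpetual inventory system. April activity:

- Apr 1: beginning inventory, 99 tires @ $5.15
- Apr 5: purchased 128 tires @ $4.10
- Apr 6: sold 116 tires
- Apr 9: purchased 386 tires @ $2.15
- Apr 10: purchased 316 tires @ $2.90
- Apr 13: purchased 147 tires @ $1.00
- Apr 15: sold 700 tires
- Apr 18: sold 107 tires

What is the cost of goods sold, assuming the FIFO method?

COGS = $2,763.55

Apr 6, 116 sold [FIFO — oldest first]: 99 @ $5.15 + 17 @ $4.10 = $579.55
Apr 15, 700 sold [FIFO — oldest first]: 111 @ $4.10 + 386 @ $2.15 + 203 @ $2.90 = $1,873.70
Apr 18, 107 sold [FIFO — oldest first]: 107 @ $2.90 = $310.30
Total COGS = $579.55 + $1,873.70 + $310.30 = $2,763.55
Ending inventory: 6 @ $2.90 + 147 @ $1.00 = $164.40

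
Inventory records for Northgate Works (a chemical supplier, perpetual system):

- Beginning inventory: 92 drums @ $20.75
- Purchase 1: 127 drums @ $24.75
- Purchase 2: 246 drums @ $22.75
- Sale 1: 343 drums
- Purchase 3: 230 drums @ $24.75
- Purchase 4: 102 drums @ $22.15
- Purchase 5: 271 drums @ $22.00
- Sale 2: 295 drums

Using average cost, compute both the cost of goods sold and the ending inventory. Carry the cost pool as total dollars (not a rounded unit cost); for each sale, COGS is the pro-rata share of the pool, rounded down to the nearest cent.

COGS = $14,653.17; ending inventory = $9,909.38

After Beginning: 92 on hand, pool $1,909.00 (≈ $20.7500 each)
After Purchase 1: 219 on hand, pool $5,052.25 (≈ $23.0696 each)
After Purchase 2: 465 on hand, pool $10,648.75 (≈ $22.9005 each)
Sale 1, sell 343: 343/465 × $10,648.75 → $7,854.88
After Purchase 3: 352 on hand, pool $8,486.37 (≈ $24.1090 each)
After Purchase 4: 454 on hand, pool $10,745.67 (≈ $23.6689 each)
After Purchase 5: 725 on hand, pool $16,707.67 (≈ $23.0451 each)
Sale 2, sell 295: 295/725 × $16,707.67 → $6,798.29
Total COGS = $7,854.88 + $6,798.29 = $14,653.17
Ending inventory (cost pool remaining) = $9,909.38
Check: goods available $24,562.55 = COGS $14,653.17 + ending $9,909.38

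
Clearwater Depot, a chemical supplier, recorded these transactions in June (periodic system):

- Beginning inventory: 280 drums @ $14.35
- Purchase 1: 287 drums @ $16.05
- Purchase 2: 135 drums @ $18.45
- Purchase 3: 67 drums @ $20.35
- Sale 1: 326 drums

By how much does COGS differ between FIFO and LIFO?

$1,088.10

FIFO COGS: 280 @ $14.35 + 46 @ $16.05 = $4,756.30
LIFO COGS: 67 @ $20.35 + 135 @ $18.45 + 124 @ $16.05 = $5,844.40
Difference = |$4,756.30 − $5,844.40| = $1,088.10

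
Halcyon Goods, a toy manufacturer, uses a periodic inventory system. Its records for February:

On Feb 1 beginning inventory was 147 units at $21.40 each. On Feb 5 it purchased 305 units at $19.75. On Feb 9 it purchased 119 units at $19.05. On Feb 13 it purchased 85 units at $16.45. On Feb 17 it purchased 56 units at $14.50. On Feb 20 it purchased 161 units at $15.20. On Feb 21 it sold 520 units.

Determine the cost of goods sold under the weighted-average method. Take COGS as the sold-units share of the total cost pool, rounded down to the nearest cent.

Feb 21, sell 520: 520/873 × $16,093.95 → $9,586.31
Ending inventory (cost pool remaining) = $6,507.64
Check: goods available $16,093.95 = COGS $9,586.31 + ending $6,507.64

COGS = $9,586.31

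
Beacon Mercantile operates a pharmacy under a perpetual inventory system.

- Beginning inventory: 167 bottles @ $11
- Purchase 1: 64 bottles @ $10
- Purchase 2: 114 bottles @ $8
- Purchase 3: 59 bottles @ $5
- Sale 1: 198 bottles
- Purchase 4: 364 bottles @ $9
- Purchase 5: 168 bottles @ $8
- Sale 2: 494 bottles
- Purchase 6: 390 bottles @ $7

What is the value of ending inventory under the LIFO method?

Ending inventory = $5,299

Sale 1 (198) [LIFO — newest first]: 59 @ $5 + 114 @ $8 + 25 @ $10 = $1,457
Sale 2 (494) [LIFO — newest first]: 168 @ $8 + 326 @ $9 = $4,278
Total COGS = $1,457 + $4,278 = $5,735
Ending inventory: 167 @ $11 + 39 @ $10 + 38 @ $9 + 390 @ $7 = $5,299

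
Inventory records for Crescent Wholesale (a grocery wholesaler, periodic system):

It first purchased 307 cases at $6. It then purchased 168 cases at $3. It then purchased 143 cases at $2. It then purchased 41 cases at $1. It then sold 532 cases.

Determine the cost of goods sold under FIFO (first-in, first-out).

COGS = $2,460

Sale 1 (532) [FIFO — oldest first]: 307 @ $6 + 168 @ $3 + 57 @ $2 = $2,460
Ending inventory: 86 @ $2 + 41 @ $1 = $213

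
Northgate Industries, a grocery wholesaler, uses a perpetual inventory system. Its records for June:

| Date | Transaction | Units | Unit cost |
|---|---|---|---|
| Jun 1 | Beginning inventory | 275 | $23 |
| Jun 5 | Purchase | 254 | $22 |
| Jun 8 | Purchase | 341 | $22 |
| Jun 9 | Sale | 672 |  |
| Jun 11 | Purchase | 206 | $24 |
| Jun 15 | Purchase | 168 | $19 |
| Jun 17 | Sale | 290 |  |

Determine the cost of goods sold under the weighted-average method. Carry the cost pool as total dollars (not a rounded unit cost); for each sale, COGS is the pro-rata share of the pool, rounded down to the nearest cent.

After Jun 1: 275 on hand, pool $6,325.00 (≈ $23.0000 each)
After Jun 5: 529 on hand, pool $11,913.00 (≈ $22.5198 each)
After Jun 8: 870 on hand, pool $19,415.00 (≈ $22.3161 each)
Jun 9, sell 672: 672/870 × $19,415.00 → $14,996.41
After Jun 11: 404 on hand, pool $9,362.59 (≈ $23.1747 each)
After Jun 15: 572 on hand, pool $12,554.59 (≈ $21.9486 each)
Jun 17, sell 290: 290/572 × $12,554.59 → $6,365.08
Total COGS = $14,996.41 + $6,365.08 = $21,361.49
Ending inventory (cost pool remaining) = $6,189.51
Check: goods available $27,551.00 = COGS $21,361.49 + ending $6,189.51

COGS = $21,361.49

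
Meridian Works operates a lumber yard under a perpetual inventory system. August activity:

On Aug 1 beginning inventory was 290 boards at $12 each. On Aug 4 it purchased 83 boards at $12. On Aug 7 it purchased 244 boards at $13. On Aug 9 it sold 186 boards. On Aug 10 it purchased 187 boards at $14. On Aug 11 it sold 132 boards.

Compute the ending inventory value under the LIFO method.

Ending inventory = $6,000

Aug 9, 186 sold [LIFO — newest first]: 186 @ $13 = $2,418
Aug 11, 132 sold [LIFO — newest first]: 132 @ $14 = $1,848
Total COGS = $2,418 + $1,848 = $4,266
Ending inventory: 290 @ $12 + 83 @ $12 + 58 @ $13 + 55 @ $14 = $6,000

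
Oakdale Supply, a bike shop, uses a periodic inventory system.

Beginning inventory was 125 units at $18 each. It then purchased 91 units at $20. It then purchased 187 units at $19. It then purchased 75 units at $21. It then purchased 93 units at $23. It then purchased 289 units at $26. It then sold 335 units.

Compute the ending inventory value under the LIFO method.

Sale 1 (335) [LIFO — newest first]: 289 @ $26 + 46 @ $23 = $8,572
Ending inventory: 125 @ $18 + 91 @ $20 + 187 @ $19 + 75 @ $21 + 47 @ $23 = $10,279

Ending inventory = $10,279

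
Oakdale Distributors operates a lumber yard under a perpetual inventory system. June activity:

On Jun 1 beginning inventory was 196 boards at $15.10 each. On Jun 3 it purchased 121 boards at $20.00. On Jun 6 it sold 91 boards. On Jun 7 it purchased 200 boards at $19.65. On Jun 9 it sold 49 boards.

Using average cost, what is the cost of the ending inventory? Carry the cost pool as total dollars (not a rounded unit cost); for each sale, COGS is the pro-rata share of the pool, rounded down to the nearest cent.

After Jun 1: 196 on hand, pool $2,959.60 (≈ $15.1000 each)
After Jun 3: 317 on hand, pool $5,379.60 (≈ $16.9703 each)
Jun 6, sell 91: 91/317 × $5,379.60 → $1,544.30
After Jun 7: 426 on hand, pool $7,765.30 (≈ $18.2284 each)
Jun 9, sell 49: 49/426 × $7,765.30 → $893.19
Total COGS = $1,544.30 + $893.19 = $2,437.49
Ending inventory (cost pool remaining) = $6,872.11

Ending inventory = $6,872.11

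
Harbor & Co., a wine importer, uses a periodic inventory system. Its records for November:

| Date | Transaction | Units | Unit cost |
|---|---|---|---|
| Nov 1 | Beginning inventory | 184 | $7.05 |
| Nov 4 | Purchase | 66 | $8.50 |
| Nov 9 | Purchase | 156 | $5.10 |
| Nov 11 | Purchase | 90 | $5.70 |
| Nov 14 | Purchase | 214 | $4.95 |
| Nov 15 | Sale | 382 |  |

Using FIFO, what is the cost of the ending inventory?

Ending inventory = $1,694.70

Nov 15, 382 sold [FIFO — oldest first]: 184 @ $7.05 + 66 @ $8.50 + 132 @ $5.10 = $2,531.40
Ending inventory: 24 @ $5.10 + 90 @ $5.70 + 214 @ $4.95 = $1,694.70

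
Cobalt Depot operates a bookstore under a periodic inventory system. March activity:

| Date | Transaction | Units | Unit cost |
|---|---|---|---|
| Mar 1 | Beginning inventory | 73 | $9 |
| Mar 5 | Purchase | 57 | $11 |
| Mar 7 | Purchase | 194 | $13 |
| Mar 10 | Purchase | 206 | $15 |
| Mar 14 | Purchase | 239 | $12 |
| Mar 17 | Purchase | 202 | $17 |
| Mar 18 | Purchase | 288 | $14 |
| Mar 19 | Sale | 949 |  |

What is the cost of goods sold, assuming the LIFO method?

Mar 19, 949 sold [LIFO — newest first]: 288 @ $14 + 202 @ $17 + 239 @ $12 + 206 @ $15 + 14 @ $13 = $13,606
Ending inventory: 73 @ $9 + 57 @ $11 + 180 @ $13 = $3,624

COGS = $13,606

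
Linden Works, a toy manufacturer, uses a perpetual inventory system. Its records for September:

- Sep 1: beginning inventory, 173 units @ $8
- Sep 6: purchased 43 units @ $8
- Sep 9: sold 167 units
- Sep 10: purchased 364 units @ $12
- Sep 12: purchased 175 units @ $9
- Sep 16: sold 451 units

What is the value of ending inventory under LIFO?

Ending inventory = $1,448

Sep 9, 167 sold [LIFO — newest first]: 43 @ $8 + 124 @ $8 = $1,336
Sep 16, 451 sold [LIFO — newest first]: 175 @ $9 + 276 @ $12 = $4,887
Total COGS = $1,336 + $4,887 = $6,223
Ending inventory: 49 @ $8 + 88 @ $12 = $1,448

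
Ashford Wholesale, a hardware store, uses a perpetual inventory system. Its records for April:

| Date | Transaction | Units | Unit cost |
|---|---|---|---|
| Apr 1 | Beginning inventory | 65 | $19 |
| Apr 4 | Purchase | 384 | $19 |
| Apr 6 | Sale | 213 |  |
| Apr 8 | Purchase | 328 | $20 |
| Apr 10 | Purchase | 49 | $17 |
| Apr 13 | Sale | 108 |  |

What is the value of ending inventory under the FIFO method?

Apr 6, 213 sold [FIFO — oldest first]: 65 @ $19 + 148 @ $19 = $4,047
Apr 13, 108 sold [FIFO — oldest first]: 108 @ $19 = $2,052
Total COGS = $4,047 + $2,052 = $6,099
Ending inventory: 128 @ $19 + 328 @ $20 + 49 @ $17 = $9,825

Ending inventory = $9,825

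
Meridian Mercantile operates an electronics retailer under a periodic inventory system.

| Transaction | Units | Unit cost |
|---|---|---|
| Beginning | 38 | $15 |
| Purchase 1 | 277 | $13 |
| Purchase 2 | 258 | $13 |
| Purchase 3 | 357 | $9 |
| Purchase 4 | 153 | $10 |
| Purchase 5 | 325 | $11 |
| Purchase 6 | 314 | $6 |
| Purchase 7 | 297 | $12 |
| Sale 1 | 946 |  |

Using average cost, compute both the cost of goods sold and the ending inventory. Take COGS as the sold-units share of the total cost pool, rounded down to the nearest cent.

Sale 1, sell 946: 946/2019 × $21,291.00 → $9,975.87
Ending inventory (cost pool remaining) = $11,315.13

COGS = $9,975.87; ending inventory = $11,315.13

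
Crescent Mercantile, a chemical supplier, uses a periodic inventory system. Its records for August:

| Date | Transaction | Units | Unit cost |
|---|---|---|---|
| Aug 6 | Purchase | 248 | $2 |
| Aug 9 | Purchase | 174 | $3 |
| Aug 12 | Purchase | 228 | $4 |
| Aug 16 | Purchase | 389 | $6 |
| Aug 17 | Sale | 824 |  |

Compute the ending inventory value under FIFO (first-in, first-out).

Ending inventory = $1,290

Aug 17, 824 sold [FIFO — oldest first]: 248 @ $2 + 174 @ $3 + 228 @ $4 + 174 @ $6 = $2,974
Ending inventory: 215 @ $6 = $1,290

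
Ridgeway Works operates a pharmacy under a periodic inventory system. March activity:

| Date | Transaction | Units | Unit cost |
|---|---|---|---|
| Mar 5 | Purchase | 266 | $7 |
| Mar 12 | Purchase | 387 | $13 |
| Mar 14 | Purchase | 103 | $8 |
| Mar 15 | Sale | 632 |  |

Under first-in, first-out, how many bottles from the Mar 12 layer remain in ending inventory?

Mar 15, 632 sold [FIFO — oldest first]: 266 @ $7 + 366 @ $13 = $6,620
Ending inventory: 21 @ $13 + 103 @ $8 = $1,097

21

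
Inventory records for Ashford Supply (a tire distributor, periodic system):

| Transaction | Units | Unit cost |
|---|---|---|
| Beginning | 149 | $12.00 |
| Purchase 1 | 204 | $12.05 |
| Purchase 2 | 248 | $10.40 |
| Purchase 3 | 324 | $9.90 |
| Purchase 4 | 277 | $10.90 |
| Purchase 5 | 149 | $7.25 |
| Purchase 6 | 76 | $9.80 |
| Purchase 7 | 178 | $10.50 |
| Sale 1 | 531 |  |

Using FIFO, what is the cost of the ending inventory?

Ending inventory = $10,648.95

Sale 1 (531) [FIFO — oldest first]: 149 @ $12.00 + 204 @ $12.05 + 178 @ $10.40 = $6,097.40
Ending inventory: 70 @ $10.40 + 324 @ $9.90 + 277 @ $10.90 + 149 @ $7.25 + 76 @ $9.80 + 178 @ $10.50 = $10,648.95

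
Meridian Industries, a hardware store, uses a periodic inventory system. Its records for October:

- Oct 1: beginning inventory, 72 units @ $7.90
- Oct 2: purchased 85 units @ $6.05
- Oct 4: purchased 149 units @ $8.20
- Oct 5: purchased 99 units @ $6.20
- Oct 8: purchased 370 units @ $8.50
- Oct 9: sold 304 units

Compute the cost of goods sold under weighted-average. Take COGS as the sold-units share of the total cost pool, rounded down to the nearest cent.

COGS = $2,378.51

Oct 9, sell 304: 304/775 × $6,063.65 → $2,378.51
Ending inventory (cost pool remaining) = $3,685.14
Check: goods available $6,063.65 = COGS $2,378.51 + ending $3,685.14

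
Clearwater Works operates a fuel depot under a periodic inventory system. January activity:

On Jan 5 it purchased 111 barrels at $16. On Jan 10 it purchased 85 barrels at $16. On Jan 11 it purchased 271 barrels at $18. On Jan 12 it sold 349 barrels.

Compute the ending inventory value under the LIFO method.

Jan 12, 349 sold [LIFO — newest first]: 271 @ $18 + 78 @ $16 = $6,126
Ending inventory: 111 @ $16 + 7 @ $16 = $1,888

Ending inventory = $1,888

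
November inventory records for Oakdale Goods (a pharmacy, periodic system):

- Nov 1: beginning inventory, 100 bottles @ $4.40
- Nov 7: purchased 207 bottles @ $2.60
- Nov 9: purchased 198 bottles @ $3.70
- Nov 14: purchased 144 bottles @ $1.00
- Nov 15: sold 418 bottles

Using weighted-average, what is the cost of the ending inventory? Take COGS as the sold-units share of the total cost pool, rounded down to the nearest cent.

Ending inventory = $660.19

Nov 15, sell 418: 418/649 × $1,854.80 → $1,194.61
Ending inventory (cost pool remaining) = $660.19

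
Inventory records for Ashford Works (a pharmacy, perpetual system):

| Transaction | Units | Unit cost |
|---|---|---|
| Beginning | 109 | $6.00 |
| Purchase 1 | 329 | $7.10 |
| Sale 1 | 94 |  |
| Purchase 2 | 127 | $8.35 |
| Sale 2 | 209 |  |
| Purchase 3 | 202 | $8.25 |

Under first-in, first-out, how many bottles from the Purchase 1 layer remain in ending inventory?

135

Sale 1 (94) [FIFO — oldest first]: 94 @ $6.00 = $564.00
Sale 2 (209) [FIFO — oldest first]: 15 @ $6.00 + 194 @ $7.10 = $1,467.40
Total COGS = $564.00 + $1,467.40 = $2,031.40
Ending inventory: 135 @ $7.10 + 127 @ $8.35 + 202 @ $8.25 = $3,685.45
Check: goods available $5,716.85 = COGS $2,031.40 + ending $3,685.45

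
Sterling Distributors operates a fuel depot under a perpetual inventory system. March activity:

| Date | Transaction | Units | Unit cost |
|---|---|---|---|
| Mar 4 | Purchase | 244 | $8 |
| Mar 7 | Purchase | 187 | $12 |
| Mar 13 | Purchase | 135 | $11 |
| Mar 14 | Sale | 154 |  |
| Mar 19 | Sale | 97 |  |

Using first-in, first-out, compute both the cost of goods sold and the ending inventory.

Mar 14, 154 sold [FIFO — oldest first]: 154 @ $8 = $1,232
Mar 19, 97 sold [FIFO — oldest first]: 90 @ $8 + 7 @ $12 = $804
Total COGS = $1,232 + $804 = $2,036
Ending inventory: 180 @ $12 + 135 @ $11 = $3,645

COGS = $2,036; ending inventory = $3,645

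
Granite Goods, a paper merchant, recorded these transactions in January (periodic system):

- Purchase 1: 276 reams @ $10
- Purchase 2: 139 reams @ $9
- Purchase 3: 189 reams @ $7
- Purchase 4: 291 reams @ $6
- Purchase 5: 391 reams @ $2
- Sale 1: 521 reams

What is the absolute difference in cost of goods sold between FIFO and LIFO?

FIFO COGS: 276 @ $10 + 139 @ $9 + 106 @ $7 = $4,753
LIFO COGS: 391 @ $2 + 130 @ $6 = $1,562
Difference = |$4,753 − $1,562| = $3,191

$3,191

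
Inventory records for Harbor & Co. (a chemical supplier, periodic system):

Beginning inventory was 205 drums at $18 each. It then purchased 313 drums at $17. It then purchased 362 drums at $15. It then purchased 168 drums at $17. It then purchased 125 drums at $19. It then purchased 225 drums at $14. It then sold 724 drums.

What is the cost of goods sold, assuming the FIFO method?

COGS = $12,101

Sale 1 (724) [FIFO — oldest first]: 205 @ $18 + 313 @ $17 + 206 @ $15 = $12,101
Ending inventory: 156 @ $15 + 168 @ $17 + 125 @ $19 + 225 @ $14 = $10,721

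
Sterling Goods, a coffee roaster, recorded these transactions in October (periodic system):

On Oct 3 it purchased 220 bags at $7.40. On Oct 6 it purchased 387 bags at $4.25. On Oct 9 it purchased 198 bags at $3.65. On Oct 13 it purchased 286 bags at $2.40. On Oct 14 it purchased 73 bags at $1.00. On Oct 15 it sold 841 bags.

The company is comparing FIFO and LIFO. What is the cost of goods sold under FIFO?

COGS = $4,081.85

FIFO COGS: 220 @ $7.40 + 387 @ $4.25 + 198 @ $3.65 + 36 @ $2.40 = $4,081.85
LIFO COGS: 73 @ $1.00 + 286 @ $2.40 + 198 @ $3.65 + 284 @ $4.25 = $2,689.10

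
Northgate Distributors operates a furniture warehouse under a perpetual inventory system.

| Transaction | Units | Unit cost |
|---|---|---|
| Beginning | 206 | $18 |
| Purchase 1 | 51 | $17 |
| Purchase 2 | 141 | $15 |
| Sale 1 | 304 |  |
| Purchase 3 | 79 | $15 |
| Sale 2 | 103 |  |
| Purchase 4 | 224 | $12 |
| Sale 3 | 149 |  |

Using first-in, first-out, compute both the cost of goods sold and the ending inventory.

COGS = $8,823; ending inventory = $1,740

Sale 1 (304) [FIFO — oldest first]: 206 @ $18 + 51 @ $17 + 47 @ $15 = $5,280
Sale 2 (103) [FIFO — oldest first]: 94 @ $15 + 9 @ $15 = $1,545
Sale 3 (149) [FIFO — oldest first]: 70 @ $15 + 79 @ $12 = $1,998
Total COGS = $5,280 + $1,545 + $1,998 = $8,823
Ending inventory: 145 @ $12 = $1,740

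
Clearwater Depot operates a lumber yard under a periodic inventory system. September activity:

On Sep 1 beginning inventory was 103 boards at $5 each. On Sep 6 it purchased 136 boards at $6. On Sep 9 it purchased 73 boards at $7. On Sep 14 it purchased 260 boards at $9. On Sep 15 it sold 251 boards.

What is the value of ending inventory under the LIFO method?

Ending inventory = $1,923

Sep 15, 251 sold [LIFO — newest first]: 251 @ $9 = $2,259
Ending inventory: 103 @ $5 + 136 @ $6 + 73 @ $7 + 9 @ $9 = $1,923
Check: goods available $4,182 = COGS $2,259 + ending $1,923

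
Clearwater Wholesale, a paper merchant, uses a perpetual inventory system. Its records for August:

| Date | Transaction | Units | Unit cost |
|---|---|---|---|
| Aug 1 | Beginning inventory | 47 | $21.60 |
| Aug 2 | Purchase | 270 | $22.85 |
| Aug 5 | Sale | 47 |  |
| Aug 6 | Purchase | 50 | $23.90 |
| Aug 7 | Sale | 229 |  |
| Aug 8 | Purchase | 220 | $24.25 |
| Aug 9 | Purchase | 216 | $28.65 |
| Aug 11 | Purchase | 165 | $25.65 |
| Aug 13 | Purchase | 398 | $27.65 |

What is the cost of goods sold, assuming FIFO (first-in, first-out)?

Aug 5, 47 sold [FIFO — oldest first]: 47 @ $21.60 = $1,015.20
Aug 7, 229 sold [FIFO — oldest first]: 229 @ $22.85 = $5,232.65
Total COGS = $1,015.20 + $5,232.65 = $6,247.85
Ending inventory: 41 @ $22.85 + 50 @ $23.90 + 220 @ $24.25 + 216 @ $28.65 + 165 @ $25.65 + 398 @ $27.65 = $28,892.20

COGS = $6,247.85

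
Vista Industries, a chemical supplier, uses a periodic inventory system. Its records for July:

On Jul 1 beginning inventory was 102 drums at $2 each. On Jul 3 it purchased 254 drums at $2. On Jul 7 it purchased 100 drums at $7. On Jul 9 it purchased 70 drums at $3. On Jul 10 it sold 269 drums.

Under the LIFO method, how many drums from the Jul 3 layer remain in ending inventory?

Jul 10, 269 sold [LIFO — newest first]: 70 @ $3 + 100 @ $7 + 99 @ $2 = $1,108
Ending inventory: 102 @ $2 + 155 @ $2 = $514

155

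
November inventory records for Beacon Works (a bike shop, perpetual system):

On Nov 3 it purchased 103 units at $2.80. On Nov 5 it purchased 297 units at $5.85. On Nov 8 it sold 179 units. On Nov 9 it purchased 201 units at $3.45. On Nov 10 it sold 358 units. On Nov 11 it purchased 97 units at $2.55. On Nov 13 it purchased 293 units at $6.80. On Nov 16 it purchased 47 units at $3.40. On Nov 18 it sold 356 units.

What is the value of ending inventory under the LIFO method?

Ending inventory = $385.75

Nov 8, 179 sold [LIFO — newest first]: 179 @ $5.85 = $1,047.15
Nov 10, 358 sold [LIFO — newest first]: 201 @ $3.45 + 118 @ $5.85 + 39 @ $2.80 = $1,492.95
Nov 18, 356 sold [LIFO — newest first]: 47 @ $3.40 + 293 @ $6.80 + 16 @ $2.55 = $2,193.00
Total COGS = $1,047.15 + $1,492.95 + $2,193.00 = $4,733.10
Ending inventory: 64 @ $2.80 + 81 @ $2.55 = $385.75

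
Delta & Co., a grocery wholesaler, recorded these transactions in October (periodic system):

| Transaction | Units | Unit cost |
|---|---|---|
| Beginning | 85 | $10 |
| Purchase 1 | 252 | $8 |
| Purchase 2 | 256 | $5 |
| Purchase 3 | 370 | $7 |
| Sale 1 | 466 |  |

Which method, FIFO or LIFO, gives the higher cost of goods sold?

FIFO

FIFO COGS: 85 @ $10 + 252 @ $8 + 129 @ $5 = $3,511
LIFO COGS: 370 @ $7 + 96 @ $5 = $3,070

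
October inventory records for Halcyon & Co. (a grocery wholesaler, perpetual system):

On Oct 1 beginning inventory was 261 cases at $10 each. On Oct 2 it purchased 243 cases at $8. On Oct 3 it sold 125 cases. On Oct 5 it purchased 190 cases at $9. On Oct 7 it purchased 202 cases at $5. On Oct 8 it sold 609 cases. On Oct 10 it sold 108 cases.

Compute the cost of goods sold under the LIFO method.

Oct 3, 125 sold [LIFO — newest first]: 125 @ $8 = $1,000
Oct 8, 609 sold [LIFO — newest first]: 202 @ $5 + 190 @ $9 + 118 @ $8 + 99 @ $10 = $4,654
Oct 10, 108 sold [LIFO — newest first]: 108 @ $10 = $1,080
Total COGS = $1,000 + $4,654 + $1,080 = $6,734
Ending inventory: 54 @ $10 = $540

COGS = $6,734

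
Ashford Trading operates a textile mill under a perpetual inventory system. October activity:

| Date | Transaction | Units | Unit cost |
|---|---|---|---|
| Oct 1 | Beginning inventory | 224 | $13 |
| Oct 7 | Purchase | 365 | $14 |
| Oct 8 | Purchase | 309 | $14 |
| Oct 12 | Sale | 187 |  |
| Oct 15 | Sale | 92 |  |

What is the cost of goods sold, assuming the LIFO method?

Oct 12, 187 sold [LIFO — newest first]: 187 @ $14 = $2,618
Oct 15, 92 sold [LIFO — newest first]: 92 @ $14 = $1,288
Total COGS = $2,618 + $1,288 = $3,906
Ending inventory: 224 @ $13 + 365 @ $14 + 30 @ $14 = $8,442
Check: goods available $12,348 = COGS $3,906 + ending $8,442

COGS = $3,906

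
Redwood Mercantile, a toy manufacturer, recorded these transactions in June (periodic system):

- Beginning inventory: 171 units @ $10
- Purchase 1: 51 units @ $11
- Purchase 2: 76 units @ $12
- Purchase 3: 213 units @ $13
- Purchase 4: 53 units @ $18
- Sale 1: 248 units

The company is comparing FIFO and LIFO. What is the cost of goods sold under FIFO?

COGS = $2,583

FIFO COGS: 171 @ $10 + 51 @ $11 + 26 @ $12 = $2,583
LIFO COGS: 53 @ $18 + 195 @ $13 = $3,489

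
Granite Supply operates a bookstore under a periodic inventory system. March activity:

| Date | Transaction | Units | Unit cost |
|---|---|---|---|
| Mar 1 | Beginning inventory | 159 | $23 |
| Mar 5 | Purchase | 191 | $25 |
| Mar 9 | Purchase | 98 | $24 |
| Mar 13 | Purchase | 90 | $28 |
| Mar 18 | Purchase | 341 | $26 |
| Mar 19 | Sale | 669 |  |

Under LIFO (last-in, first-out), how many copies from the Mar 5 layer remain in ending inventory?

Mar 19, 669 sold [LIFO — newest first]: 341 @ $26 + 90 @ $28 + 98 @ $24 + 140 @ $25 = $17,238
Ending inventory: 159 @ $23 + 51 @ $25 = $4,932

51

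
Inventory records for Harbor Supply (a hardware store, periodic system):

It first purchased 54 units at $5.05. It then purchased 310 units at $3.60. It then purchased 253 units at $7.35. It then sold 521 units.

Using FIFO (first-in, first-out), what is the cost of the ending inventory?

Ending inventory = $705.60

Sale 1 (521) [FIFO — oldest first]: 54 @ $5.05 + 310 @ $3.60 + 157 @ $7.35 = $2,542.65
Ending inventory: 96 @ $7.35 = $705.60
Check: goods available $3,248.25 = COGS $2,542.65 + ending $705.60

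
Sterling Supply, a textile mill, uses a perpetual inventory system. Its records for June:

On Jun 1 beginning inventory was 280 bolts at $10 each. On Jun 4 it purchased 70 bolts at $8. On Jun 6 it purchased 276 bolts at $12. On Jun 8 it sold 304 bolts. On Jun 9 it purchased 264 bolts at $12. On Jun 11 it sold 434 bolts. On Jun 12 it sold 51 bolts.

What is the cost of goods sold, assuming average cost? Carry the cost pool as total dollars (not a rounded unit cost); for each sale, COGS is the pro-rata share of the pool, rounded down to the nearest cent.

After Jun 1: 280 on hand, pool $2,800.00 (≈ $10.0000 each)
After Jun 4: 350 on hand, pool $3,360.00 (≈ $9.6000 each)
After Jun 6: 626 on hand, pool $6,672.00 (≈ $10.6581 each)
Jun 8, sell 304: 304/626 × $6,672.00 → $3,240.07
After Jun 9: 586 on hand, pool $6,599.93 (≈ $11.2627 each)
Jun 11, sell 434: 434/586 × $6,599.93 → $4,888.00
Jun 12, sell 51: 51/152 × $1,711.93 → $574.39
Total COGS = $3,240.07 + $4,888.00 + $574.39 = $8,702.46
Ending inventory (cost pool remaining) = $1,137.54
Check: goods available $9,840.00 = COGS $8,702.46 + ending $1,137.54

COGS = $8,702.46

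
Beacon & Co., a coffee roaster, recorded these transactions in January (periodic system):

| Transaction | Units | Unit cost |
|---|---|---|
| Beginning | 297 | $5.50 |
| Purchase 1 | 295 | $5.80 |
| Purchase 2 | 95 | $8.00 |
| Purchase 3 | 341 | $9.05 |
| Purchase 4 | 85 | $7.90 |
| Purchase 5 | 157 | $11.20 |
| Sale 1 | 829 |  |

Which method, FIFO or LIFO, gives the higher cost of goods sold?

LIFO

FIFO COGS: 297 @ $5.50 + 295 @ $5.80 + 95 @ $8.00 + 142 @ $9.05 = $5,389.60
LIFO COGS: 157 @ $11.20 + 85 @ $7.90 + 341 @ $9.05 + 95 @ $8.00 + 151 @ $5.80 = $7,151.75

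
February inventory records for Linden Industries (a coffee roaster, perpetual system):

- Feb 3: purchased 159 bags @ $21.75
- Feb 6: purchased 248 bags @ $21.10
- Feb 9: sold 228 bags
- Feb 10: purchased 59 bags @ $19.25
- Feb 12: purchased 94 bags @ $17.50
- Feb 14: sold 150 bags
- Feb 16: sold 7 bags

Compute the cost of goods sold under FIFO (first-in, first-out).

COGS = $8,226.85

Feb 9, 228 sold [FIFO — oldest first]: 159 @ $21.75 + 69 @ $21.10 = $4,914.15
Feb 14, 150 sold [FIFO — oldest first]: 150 @ $21.10 = $3,165.00
Feb 16, 7 sold [FIFO — oldest first]: 7 @ $21.10 = $147.70
Total COGS = $4,914.15 + $3,165.00 + $147.70 = $8,226.85
Ending inventory: 22 @ $21.10 + 59 @ $19.25 + 94 @ $17.50 = $3,244.95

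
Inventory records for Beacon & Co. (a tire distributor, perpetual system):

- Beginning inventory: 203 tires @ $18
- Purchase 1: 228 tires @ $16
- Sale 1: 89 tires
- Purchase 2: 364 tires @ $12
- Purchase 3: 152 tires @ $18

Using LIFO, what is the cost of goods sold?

Sale 1 (89) [LIFO — newest first]: 89 @ $16 = $1,424
Ending inventory: 203 @ $18 + 139 @ $16 + 364 @ $12 + 152 @ $18 = $12,982

COGS = $1,424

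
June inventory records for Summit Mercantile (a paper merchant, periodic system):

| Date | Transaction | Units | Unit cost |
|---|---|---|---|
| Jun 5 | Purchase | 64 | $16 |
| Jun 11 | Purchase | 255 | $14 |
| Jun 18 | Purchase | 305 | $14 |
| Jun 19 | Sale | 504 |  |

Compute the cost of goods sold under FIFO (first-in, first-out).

COGS = $7,184

Jun 19, 504 sold [FIFO — oldest first]: 64 @ $16 + 255 @ $14 + 185 @ $14 = $7,184
Ending inventory: 120 @ $14 = $1,680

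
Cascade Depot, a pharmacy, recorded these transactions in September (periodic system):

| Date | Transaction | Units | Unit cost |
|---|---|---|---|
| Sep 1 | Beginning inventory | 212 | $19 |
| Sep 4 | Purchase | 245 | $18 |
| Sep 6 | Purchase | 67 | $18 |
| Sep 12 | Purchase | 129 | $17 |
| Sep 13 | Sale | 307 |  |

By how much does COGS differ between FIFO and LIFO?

$341

FIFO COGS: 212 @ $19 + 95 @ $18 = $5,738
LIFO COGS: 129 @ $17 + 67 @ $18 + 111 @ $18 = $5,397
Difference = |$5,738 − $5,397| = $341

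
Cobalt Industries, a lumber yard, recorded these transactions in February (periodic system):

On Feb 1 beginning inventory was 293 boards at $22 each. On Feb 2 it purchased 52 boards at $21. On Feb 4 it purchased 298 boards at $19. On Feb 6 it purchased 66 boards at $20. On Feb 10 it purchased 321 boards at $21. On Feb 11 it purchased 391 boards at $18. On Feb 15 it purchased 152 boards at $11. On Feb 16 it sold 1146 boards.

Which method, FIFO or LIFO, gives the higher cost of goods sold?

FIFO COGS: 293 @ $22 + 52 @ $21 + 298 @ $19 + 66 @ $20 + 321 @ $21 + 116 @ $18 = $23,349
LIFO COGS: 152 @ $11 + 391 @ $18 + 321 @ $21 + 66 @ $20 + 216 @ $19 = $20,875

FIFO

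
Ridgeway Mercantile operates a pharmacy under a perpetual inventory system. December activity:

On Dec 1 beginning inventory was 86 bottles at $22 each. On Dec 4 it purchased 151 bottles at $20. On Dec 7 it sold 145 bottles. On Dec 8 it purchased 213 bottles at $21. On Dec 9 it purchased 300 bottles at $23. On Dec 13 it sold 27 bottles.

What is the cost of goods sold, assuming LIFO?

COGS = $3,521

Dec 7, 145 sold [LIFO — newest first]: 145 @ $20 = $2,900
Dec 13, 27 sold [LIFO — newest first]: 27 @ $23 = $621
Total COGS = $2,900 + $621 = $3,521
Ending inventory: 86 @ $22 + 6 @ $20 + 213 @ $21 + 273 @ $23 = $12,764
Check: goods available $16,285 = COGS $3,521 + ending $12,764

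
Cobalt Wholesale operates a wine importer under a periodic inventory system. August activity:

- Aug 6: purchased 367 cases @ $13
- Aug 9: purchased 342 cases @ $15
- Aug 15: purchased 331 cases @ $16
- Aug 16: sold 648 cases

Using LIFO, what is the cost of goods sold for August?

Aug 16, 648 sold [LIFO — newest first]: 331 @ $16 + 317 @ $15 = $10,051
Ending inventory: 367 @ $13 + 25 @ $15 = $5,146

COGS = $10,051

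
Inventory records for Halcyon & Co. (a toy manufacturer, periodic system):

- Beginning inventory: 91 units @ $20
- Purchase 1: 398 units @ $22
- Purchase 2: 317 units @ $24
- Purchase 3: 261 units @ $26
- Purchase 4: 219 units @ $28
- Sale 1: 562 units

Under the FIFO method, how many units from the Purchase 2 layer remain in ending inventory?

244

Sale 1 (562) [FIFO — oldest first]: 91 @ $20 + 398 @ $22 + 73 @ $24 = $12,328
Ending inventory: 244 @ $24 + 261 @ $26 + 219 @ $28 = $18,774
Check: goods available $31,102 = COGS $12,328 + ending $18,774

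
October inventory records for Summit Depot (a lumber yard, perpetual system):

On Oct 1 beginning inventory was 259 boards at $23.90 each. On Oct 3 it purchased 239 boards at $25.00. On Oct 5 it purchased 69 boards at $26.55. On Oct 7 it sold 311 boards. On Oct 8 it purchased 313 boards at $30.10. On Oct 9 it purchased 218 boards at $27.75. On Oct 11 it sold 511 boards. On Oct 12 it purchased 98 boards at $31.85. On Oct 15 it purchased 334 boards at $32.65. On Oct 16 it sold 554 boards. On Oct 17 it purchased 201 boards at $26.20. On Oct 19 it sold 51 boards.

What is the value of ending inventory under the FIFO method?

Ending inventory = $8,629.15

Oct 7, 311 sold [FIFO — oldest first]: 259 @ $23.90 + 52 @ $25.00 = $7,490.10
Oct 11, 511 sold [FIFO — oldest first]: 187 @ $25.00 + 69 @ $26.55 + 255 @ $30.10 = $14,182.45
Oct 16, 554 sold [FIFO — oldest first]: 58 @ $30.10 + 218 @ $27.75 + 98 @ $31.85 + 180 @ $32.65 = $16,793.60
Oct 19, 51 sold [FIFO — oldest first]: 51 @ $32.65 = $1,665.15
Total COGS = $7,490.10 + $14,182.45 + $16,793.60 + $1,665.15 = $40,131.30
Ending inventory: 103 @ $32.65 + 201 @ $26.20 = $8,629.15
Check: goods available $48,760.45 = COGS $40,131.30 + ending $8,629.15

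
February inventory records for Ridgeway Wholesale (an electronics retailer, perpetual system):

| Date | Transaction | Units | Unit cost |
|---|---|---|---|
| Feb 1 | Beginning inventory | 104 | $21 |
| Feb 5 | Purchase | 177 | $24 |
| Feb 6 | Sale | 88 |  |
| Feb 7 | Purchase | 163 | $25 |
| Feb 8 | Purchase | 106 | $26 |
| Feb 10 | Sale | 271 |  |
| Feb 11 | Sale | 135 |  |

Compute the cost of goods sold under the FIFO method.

Feb 6, 88 sold [FIFO — oldest first]: 88 @ $21 = $1,848
Feb 10, 271 sold [FIFO — oldest first]: 16 @ $21 + 177 @ $24 + 78 @ $25 = $6,534
Feb 11, 135 sold [FIFO — oldest first]: 85 @ $25 + 50 @ $26 = $3,425
Total COGS = $1,848 + $6,534 + $3,425 = $11,807
Ending inventory: 56 @ $26 = $1,456

COGS = $11,807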